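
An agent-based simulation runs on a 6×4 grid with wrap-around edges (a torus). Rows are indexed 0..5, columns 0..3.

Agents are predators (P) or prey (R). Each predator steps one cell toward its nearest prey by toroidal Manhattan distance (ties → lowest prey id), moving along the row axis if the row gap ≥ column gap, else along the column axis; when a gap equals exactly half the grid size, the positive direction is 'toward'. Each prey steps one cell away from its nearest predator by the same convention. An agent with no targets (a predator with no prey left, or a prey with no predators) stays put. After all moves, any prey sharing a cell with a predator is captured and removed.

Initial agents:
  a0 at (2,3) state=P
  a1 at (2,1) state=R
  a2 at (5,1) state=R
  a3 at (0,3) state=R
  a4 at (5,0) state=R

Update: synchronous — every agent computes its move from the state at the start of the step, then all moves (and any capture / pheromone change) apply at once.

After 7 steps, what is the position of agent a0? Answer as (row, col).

t=1: a0@(2,0):P a2@(4,1):R a3@(5,3):R a4@(4,0):R
t=2: a0@(3,0):P a2@(5,1):R a3@(4,3):R a4@(5,0):R
t=3: a0@(4,0):P a2@(0,1):R a3@(5,3):R a4@(0,0):R
t=4: a0@(5,0):P a2@(1,1):R a3@(0,3):R a4@(1,0):R
t=5: a0@(0,0):P a2@(2,1):R a3@(1,3):R a4@(2,0):R
t=6: a0@(1,0):P a2@(3,1):R a3@(2,3):R a4@(3,0):R
t=7: a0@(2,0):P a2@(4,1):R a3@(3,3):R a4@(4,0):R

(2, 0)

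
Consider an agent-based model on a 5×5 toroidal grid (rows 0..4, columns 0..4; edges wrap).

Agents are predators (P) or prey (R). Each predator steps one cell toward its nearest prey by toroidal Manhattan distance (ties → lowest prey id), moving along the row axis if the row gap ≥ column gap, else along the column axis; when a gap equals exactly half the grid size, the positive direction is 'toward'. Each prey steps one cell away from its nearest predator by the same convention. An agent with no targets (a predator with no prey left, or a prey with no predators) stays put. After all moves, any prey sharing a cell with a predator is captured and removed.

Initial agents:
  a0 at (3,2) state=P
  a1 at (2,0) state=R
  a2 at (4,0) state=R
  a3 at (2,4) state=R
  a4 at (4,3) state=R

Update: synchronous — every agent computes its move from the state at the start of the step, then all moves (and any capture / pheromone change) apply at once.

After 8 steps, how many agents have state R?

t=1: a0@(4,2):P a1@(2,4):R a2@(4,4):R a3@(2,0):R a4@(0,3):R
t=2: a0@(4,3):P a1@(1,4):R a2@(4,0):R a3@(1,0):R a4@(1,3):R
t=3: a0@(4,4):P a1@(2,4):R a2@(4,1):R a3@(2,0):R a4@(2,3):R
t=4: a0@(3,4):P a1@(1,4):R a2@(4,2):R a3@(1,0):R a4@(1,3):R
t=5: a0@(2,4):P a1@(0,4):R a2@(4,1):R a3@(0,0):R a4@(0,3):R
t=6: a0@(1,4):P a1@(4,4):R a2@(0,1):R a3@(4,0):R a4@(4,3):R
t=7: a0@(0,4):P a1@(3,4):R a2@(0,2):R a3@(3,0):R a4@(3,3):R
t=8: a0@(4,4):P a1@(2,4):R a2@(0,1):R a3@(2,0):R a4@(2,3):R

4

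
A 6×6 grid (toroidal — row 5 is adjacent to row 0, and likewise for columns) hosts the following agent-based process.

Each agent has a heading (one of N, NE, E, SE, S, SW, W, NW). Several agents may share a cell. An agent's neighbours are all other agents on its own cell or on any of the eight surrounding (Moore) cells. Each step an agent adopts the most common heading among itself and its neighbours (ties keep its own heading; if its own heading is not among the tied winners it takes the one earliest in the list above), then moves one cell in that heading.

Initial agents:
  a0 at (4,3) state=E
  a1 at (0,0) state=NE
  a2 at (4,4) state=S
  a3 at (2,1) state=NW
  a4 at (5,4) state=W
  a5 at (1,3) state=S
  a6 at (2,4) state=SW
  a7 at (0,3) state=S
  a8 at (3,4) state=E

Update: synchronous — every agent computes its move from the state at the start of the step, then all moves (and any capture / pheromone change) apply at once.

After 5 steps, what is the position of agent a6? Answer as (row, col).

t=1: a0@(4,4):E a1@(5,1):NE a2@(4,5):E a3@(1,0):NW a4@(0,4):S a5@(2,3):S a6@(3,3):SW a7@(1,3):S a8@(3,5):E
t=2: a0@(4,5):E a1@(4,2):NE a2@(4,0):E a3@(0,5):NW a4@(1,4):S a5@(3,3):S a6@(4,2):SW a7@(2,3):S a8@(3,0):E
t=3: a0@(4,0):E a1@(3,3):NE a2@(4,1):E a3@(5,4):NW a4@(2,4):S a5@(4,3):S a6@(5,1):SW a7@(3,3):S a8@(3,1):E
t=4: a0@(4,1):E a1@(4,3):S a2@(4,2):E a3@(4,3):NW a4@(3,4):S a5@(5,3):S a6@(5,2):E a7@(4,3):S a8@(3,2):E
t=5: a0@(4,2):E a1@(5,3):S a2@(4,3):E a3@(5,3):S a4@(4,4):S a5@(0,3):S a6@(5,3):E a7@(5,3):S a8@(3,3):E

(5, 3)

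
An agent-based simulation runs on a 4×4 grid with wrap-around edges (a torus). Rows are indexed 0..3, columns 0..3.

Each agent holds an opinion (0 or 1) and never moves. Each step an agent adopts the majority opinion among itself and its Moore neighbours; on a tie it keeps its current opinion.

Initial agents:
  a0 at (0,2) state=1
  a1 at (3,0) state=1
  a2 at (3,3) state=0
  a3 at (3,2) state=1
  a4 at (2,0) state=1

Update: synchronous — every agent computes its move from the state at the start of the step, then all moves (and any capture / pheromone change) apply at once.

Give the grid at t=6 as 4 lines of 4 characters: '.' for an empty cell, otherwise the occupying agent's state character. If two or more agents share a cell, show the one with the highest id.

..1.
....
1...
1.11

t=1: a0@(0,2):1 a1@(3,0):1 a2@(3,3):1 a3@(3,2):1 a4@(2,0):1
t=2: (unchanged — steady state)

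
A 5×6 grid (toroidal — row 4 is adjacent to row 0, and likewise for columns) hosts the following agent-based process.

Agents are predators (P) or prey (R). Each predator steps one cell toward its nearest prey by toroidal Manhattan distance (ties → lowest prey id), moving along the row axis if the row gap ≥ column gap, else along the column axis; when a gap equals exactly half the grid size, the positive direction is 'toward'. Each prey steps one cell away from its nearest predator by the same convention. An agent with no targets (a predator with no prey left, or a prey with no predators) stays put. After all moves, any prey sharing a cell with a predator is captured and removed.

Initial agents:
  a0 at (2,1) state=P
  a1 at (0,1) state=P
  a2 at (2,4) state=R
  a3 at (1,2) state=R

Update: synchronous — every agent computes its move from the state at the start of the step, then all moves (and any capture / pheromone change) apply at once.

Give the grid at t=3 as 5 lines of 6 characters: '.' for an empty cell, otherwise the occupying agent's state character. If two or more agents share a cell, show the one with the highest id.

t=1: a0@(1,1):P a1@(1,1):P a2@(2,3):R a3@(0,2):R
t=2: a0@(0,1):P a1@(0,1):P a2@(2,4):R a3@(4,2):R
t=3: a0@(4,1):P a1@(4,1):P a2@(2,3):R a3@(3,2):R

......
......
...R..
..R...
.P....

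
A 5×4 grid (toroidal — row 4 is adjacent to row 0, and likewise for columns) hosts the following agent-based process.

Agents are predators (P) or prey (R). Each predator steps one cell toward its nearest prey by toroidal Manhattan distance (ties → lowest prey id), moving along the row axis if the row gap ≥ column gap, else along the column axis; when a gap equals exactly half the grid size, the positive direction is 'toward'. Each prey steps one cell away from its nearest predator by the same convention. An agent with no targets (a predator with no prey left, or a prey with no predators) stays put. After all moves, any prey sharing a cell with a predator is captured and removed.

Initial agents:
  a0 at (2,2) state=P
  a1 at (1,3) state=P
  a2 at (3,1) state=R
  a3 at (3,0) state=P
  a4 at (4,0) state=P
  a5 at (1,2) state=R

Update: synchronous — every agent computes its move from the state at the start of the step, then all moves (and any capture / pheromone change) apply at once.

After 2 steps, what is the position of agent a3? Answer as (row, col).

(3, 2)

t=1: a0@(1,2):P a1@(1,2):P a2@(3,2):R a3@(3,1):P a4@(3,0):P a5@(0,2):R
t=2: a0@(0,2):P a1@(0,2):P a2@(3,3):R a3@(3,2):P a4@(3,1):P a5@(4,2):R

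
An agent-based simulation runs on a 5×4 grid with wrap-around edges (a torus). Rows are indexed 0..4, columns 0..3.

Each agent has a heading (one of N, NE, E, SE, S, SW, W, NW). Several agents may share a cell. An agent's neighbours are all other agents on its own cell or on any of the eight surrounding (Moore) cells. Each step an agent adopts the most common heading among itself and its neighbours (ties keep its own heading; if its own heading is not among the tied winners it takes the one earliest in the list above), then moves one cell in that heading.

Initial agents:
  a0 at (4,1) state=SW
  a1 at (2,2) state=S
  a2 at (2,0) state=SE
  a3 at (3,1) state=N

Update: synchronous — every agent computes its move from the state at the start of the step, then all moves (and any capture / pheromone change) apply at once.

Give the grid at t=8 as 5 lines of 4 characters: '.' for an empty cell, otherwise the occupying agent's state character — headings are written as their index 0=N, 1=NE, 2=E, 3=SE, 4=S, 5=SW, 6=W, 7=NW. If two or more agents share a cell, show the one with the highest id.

304.
....
.5..
....
....

t=1: a0@(0,0):SW a1@(3,2):S a2@(3,1):SE a3@(2,1):N
t=2: a0@(1,3):SW a1@(4,2):S a2@(4,2):SE a3@(1,1):N
t=3: a0@(2,2):SW a1@(0,2):S a2@(0,3):SE a3@(0,1):N
t=4: a0@(3,1):SW a1@(1,2):S a2@(1,0):SE a3@(4,1):N
t=5: a0@(4,0):SW a1@(2,2):S a2@(2,1):SE a3@(3,1):N
t=6: a0@(0,3):SW a1@(3,2):S a2@(3,2):SE a3@(2,1):N
t=7: a0@(1,2):SW a1@(4,2):S a2@(4,3):SE a3@(1,1):N
t=8: a0@(2,1):SW a1@(0,2):S a2@(0,0):SE a3@(0,1):N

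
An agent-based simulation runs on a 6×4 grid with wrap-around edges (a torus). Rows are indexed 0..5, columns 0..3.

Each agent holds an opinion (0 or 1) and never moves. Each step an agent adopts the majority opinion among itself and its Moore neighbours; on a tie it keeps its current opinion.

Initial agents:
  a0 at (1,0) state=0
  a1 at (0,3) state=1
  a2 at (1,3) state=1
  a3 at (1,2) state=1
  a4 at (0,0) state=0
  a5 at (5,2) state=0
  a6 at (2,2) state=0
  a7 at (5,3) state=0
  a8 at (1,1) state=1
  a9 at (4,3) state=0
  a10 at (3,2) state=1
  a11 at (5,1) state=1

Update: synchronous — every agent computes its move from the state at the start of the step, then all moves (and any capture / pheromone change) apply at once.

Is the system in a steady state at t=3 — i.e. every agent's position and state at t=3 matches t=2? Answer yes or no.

no

t=1: a0@(1,0):1 a1@(0,3):0 a2@(1,3):1 a3@(1,2):1 a4@(0,0):1 a5@(5,2):0 a6@(2,2):1 a7@(5,3):0 a8@(1,1):0 a9@(4,3):0 a10@(3,2):0 a11@(5,1):0
t=2: a0@(1,0):1 a1@(0,3):1 a2@(1,3):1 a3@(1,2):1 a4@(0,0):0 a5@(5,2):0 a6@(2,2):1 a7@(5,3):0 a8@(1,1):1 a9@(4,3):0 a10@(3,2):0 a11@(5,1):0
t=3: a0@(1,0):1 a1@(0,3):1 a2@(1,3):1 a3@(1,2):1 a4@(0,0):1 a5@(5,2):0 a6@(2,2):1 a7@(5,3):0 a8@(1,1):1 a9@(4,3):0 a10@(3,2):0 a11@(5,1):0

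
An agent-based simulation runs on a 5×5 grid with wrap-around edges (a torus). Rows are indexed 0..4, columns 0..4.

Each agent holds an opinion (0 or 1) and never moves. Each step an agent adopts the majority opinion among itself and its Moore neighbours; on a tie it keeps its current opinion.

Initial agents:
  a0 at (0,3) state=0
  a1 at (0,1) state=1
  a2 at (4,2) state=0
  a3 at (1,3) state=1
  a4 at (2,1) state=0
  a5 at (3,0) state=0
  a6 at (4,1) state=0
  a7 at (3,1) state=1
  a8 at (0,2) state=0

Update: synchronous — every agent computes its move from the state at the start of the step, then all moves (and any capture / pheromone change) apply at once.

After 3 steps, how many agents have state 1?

0

t=1: a0@(0,3):0 a1@(0,1):0 a2@(4,2):0 a3@(1,3):0 a4@(2,1):0 a5@(3,0):0 a6@(4,1):0 a7@(3,1):0 a8@(0,2):0
t=2: (unchanged — steady state)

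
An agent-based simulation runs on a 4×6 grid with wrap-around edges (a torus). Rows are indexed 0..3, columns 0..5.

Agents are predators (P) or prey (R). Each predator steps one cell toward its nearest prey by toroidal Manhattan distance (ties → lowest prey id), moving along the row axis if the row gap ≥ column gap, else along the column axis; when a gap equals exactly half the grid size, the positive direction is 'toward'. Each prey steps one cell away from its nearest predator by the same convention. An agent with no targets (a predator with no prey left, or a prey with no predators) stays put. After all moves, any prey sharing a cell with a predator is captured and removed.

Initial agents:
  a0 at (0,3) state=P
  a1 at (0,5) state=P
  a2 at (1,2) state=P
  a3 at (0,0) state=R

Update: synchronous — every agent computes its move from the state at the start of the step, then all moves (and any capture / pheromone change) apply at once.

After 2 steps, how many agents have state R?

1

t=1: a0@(0,4):P a1@(0,0):P a2@(1,1):P a3@(0,1):R
t=2: a0@(0,5):P a1@(0,1):P a2@(0,1):P a3@(0,2):R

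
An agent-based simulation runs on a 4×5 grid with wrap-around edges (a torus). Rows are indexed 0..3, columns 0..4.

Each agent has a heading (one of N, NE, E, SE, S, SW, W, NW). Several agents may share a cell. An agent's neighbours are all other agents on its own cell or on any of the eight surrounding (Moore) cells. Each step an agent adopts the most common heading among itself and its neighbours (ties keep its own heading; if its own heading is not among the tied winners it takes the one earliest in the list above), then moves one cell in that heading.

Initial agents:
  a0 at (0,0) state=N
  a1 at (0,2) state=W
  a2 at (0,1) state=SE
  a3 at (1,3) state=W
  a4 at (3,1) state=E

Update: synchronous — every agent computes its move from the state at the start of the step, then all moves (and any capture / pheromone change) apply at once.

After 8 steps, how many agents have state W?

t=1: a0@(3,0):N a1@(0,1):W a2@(1,2):SE a3@(1,2):W a4@(3,2):E
t=2: a0@(2,0):N a1@(0,0):W a2@(1,1):W a3@(1,1):W a4@(3,3):E
t=3: a0@(2,4):W a1@(0,4):W a2@(1,0):W a3@(1,0):W a4@(3,4):E
t=4: a0@(2,3):W a1@(0,3):W a2@(1,4):W a3@(1,4):W a4@(3,3):W
t=5: a0@(2,2):W a1@(0,2):W a2@(1,3):W a3@(1,3):W a4@(3,2):W
t=6: a0@(2,1):W a1@(0,1):W a2@(1,2):W a3@(1,2):W a4@(3,1):W
t=7: a0@(2,0):W a1@(0,0):W a2@(1,1):W a3@(1,1):W a4@(3,0):W
t=8: a0@(2,4):W a1@(0,4):W a2@(1,0):W a3@(1,0):W a4@(3,4):W

5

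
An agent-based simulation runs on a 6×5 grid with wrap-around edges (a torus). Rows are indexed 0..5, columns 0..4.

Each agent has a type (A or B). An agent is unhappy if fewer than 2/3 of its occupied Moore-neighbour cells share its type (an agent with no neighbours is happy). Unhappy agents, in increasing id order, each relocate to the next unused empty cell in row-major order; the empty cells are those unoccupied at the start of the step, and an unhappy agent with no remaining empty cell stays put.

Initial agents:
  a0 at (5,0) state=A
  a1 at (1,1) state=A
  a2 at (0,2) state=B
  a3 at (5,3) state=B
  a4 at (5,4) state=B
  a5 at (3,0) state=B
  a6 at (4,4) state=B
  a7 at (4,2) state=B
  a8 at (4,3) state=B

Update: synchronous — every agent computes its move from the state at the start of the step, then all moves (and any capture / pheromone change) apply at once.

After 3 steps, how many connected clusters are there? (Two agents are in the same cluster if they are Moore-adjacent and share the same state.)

2

t=1: a0@(0,0):A a1@(0,1):A a2@(0,3):B a3@(5,3):B a4@(5,4):B a5@(3,0):B a6@(4,4):B a7@(4,2):B a8@(4,3):B
t=2: a0@(0,2):A a1@(0,1):A a2@(0,3):B a3@(5,3):B a4@(5,4):B a5@(3,0):B a6@(4,4):B a7@(4,2):B a8@(4,3):B
t=3: a0@(0,0):A a1@(0,1):A a2@(0,3):B a3@(5,3):B a4@(5,4):B a5@(3,0):B a6@(4,4):B a7@(4,2):B a8@(4,3):B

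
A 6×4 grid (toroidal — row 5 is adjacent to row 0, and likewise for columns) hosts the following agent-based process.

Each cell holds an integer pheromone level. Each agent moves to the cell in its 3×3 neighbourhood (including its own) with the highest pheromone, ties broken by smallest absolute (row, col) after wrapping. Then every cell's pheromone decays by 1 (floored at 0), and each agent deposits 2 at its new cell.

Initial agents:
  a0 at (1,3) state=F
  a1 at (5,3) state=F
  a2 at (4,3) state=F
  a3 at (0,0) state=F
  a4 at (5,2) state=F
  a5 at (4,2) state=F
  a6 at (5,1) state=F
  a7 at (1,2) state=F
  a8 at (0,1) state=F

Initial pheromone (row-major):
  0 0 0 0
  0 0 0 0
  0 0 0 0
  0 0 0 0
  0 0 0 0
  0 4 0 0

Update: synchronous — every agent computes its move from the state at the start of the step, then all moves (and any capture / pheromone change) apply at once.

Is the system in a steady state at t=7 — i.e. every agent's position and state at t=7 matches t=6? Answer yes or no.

t=1: a0@(0,0) a1@(0,0) a2@(3,0) a3@(5,1) a4@(5,1) a5@(5,1) a6@(5,1) a7@(0,1) a8@(5,1) | pheromone: 4 2 0 0 / 0 0 0 0 / 0 0 0 0 / 2 0 0 0 / 0 0 0 0 / 0 13 0 0
t=2: a0@(5,1) a1@(5,1) a2@(3,0) a3@(5,1) a4@(5,1) a5@(5,1) a6@(5,1) a7@(5,1) a8@(5,1) | pheromone: 3 1 0 0 / 0 0 0 0 / 0 0 0 0 / 3 0 0 0 / 0 0 0 0 / 0 28 0 0
t=3: a0@(5,1) a1@(5,1) a2@(3,0) a3@(5,1) a4@(5,1) a5@(5,1) a6@(5,1) a7@(5,1) a8@(5,1) | pheromone: 2 0 0 0 / 0 0 0 0 / 0 0 0 0 / 4 0 0 0 / 0 0 0 0 / 0 43 0 0
t=4: a0@(5,1) a1@(5,1) a2@(3,0) a3@(5,1) a4@(5,1) a5@(5,1) a6@(5,1) a7@(5,1) a8@(5,1) | pheromone: 1 0 0 0 / 0 0 0 0 / 0 0 0 0 / 5 0 0 0 / 0 0 0 0 / 0 58 0 0
t=5: a0@(5,1) a1@(5,1) a2@(3,0) a3@(5,1) a4@(5,1) a5@(5,1) a6@(5,1) a7@(5,1) a8@(5,1) | pheromone: 0 0 0 0 / 0 0 0 0 / 0 0 0 0 / 6 0 0 0 / 0 0 0 0 / 0 73 0 0
t=6: a0@(5,1) a1@(5,1) a2@(3,0) a3@(5,1) a4@(5,1) a5@(5,1) a6@(5,1) a7@(5,1) a8@(5,1) | pheromone: 0 0 0 0 / 0 0 0 0 / 0 0 0 0 / 7 0 0 0 / 0 0 0 0 / 0 88 0 0
t=7: a0@(5,1) a1@(5,1) a2@(3,0) a3@(5,1) a4@(5,1) a5@(5,1) a6@(5,1) a7@(5,1) a8@(5,1) | pheromone: 0 0 0 0 / 0 0 0 0 / 0 0 0 0 / 8 0 0 0 / 0 0 0 0 / 0 103 0 0

yes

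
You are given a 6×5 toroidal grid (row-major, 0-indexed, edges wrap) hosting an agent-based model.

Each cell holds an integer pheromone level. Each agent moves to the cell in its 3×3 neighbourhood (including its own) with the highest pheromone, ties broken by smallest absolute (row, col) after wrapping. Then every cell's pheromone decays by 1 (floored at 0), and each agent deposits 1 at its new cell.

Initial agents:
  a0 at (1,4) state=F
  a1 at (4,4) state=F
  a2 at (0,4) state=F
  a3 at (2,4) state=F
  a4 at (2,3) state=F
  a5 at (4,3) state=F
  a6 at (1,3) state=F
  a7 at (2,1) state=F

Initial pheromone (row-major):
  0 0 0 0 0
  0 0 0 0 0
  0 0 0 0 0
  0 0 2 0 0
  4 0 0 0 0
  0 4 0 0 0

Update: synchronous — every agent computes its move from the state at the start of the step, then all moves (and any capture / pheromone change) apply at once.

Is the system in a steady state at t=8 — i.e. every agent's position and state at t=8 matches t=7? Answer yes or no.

t=1: a0@(0,0) a1@(4,0) a2@(0,0) a3@(1,0) a4@(3,2) a5@(3,2) a6@(0,2) a7@(3,2) | pheromone: 2 0 1 0 0 / 1 0 0 0 0 / 0 0 0 0 0 / 0 0 4 0 0 / 4 0 0 0 0 / 0 3 0 0 0
t=2: a0@(5,1) a1@(4,0) a2@(5,1) a3@(0,0) a4@(3,2) a5@(3,2) a6@(5,1) a7@(3,2) | pheromone: 2 0 0 0 0 / 0 0 0 0 0 / 0 0 0 0 0 / 0 0 6 0 0 / 4 0 0 0 0 / 0 5 0 0 0
t=3: a0@(5,1) a1@(5,1) a2@(5,1) a3@(5,1) a4@(3,2) a5@(3,2) a6@(5,1) a7@(3,2) | pheromone: 1 0 0 0 0 / 0 0 0 0 0 / 0 0 0 0 0 / 0 0 8 0 0 / 3 0 0 0 0 / 0 9 0 0 0
t=4: a0@(5,1) a1@(5,1) a2@(5,1) a3@(5,1) a4@(3,2) a5@(3,2) a6@(5,1) a7@(3,2) | pheromone: 0 0 0 0 0 / 0 0 0 0 0 / 0 0 0 0 0 / 0 0 10 0 0 / 2 0 0 0 0 / 0 13 0 0 0
t=5: a0@(5,1) a1@(5,1) a2@(5,1) a3@(5,1) a4@(3,2) a5@(3,2) a6@(5,1) a7@(3,2) | pheromone: 0 0 0 0 0 / 0 0 0 0 0 / 0 0 0 0 0 / 0 0 12 0 0 / 1 0 0 0 0 / 0 17 0 0 0
t=6: a0@(5,1) a1@(5,1) a2@(5,1) a3@(5,1) a4@(3,2) a5@(3,2) a6@(5,1) a7@(3,2) | pheromone: 0 0 0 0 0 / 0 0 0 0 0 / 0 0 0 0 0 / 0 0 14 0 0 / 0 0 0 0 0 / 0 21 0 0 0
t=7: a0@(5,1) a1@(5,1) a2@(5,1) a3@(5,1) a4@(3,2) a5@(3,2) a6@(5,1) a7@(3,2) | pheromone: 0 0 0 0 0 / 0 0 0 0 0 / 0 0 0 0 0 / 0 0 16 0 0 / 0 0 0 0 0 / 0 25 0 0 0
t=8: a0@(5,1) a1@(5,1) a2@(5,1) a3@(5,1) a4@(3,2) a5@(3,2) a6@(5,1) a7@(3,2) | pheromone: 0 0 0 0 0 / 0 0 0 0 0 / 0 0 0 0 0 / 0 0 18 0 0 / 0 0 0 0 0 / 0 29 0 0 0

yes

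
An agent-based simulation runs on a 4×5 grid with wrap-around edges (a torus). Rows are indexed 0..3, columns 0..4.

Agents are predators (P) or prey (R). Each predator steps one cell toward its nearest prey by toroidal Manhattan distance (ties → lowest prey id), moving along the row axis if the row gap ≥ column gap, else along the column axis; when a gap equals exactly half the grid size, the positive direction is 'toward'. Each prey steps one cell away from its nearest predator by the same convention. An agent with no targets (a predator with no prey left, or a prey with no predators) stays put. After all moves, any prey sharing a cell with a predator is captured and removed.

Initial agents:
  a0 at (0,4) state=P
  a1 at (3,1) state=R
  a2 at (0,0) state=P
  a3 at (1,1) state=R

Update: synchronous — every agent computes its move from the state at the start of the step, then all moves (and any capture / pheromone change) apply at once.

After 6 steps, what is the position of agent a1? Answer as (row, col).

(1, 0)

t=1: a0@(0,0):P a1@(2,1):R a2@(3,0):P a3@(2,1):R
t=2: a0@(1,0):P a1@(1,1):R a2@(2,0):P a3@(1,1):R
t=3: a0@(1,1):P a1@(1,2):R a2@(1,0):P a3@(1,2):R
t=4: a0@(1,2):P a1@(1,3):R a2@(1,1):P a3@(1,3):R
t=5: a0@(1,3):P a1@(1,4):R a2@(1,2):P a3@(1,4):R
t=6: a0@(1,4):P a1@(1,0):R a2@(1,3):P a3@(1,0):R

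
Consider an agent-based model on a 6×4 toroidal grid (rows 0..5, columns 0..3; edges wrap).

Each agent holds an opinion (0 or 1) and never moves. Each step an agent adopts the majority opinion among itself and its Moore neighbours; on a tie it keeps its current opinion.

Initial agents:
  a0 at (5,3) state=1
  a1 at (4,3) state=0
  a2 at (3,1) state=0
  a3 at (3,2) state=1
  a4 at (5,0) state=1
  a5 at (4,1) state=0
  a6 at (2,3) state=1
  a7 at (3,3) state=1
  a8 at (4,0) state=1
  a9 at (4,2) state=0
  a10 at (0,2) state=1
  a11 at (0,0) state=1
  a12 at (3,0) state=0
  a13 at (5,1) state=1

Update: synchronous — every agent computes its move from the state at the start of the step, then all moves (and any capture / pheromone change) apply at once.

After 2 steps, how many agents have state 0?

t=1: a0@(5,3):1 a1@(4,3):1 a2@(3,1):0 a3@(3,2):0 a4@(5,0):1 a5@(4,1):0 a6@(2,3):1 a7@(3,3):1 a8@(4,0):1 a9@(4,2):0 a10@(0,2):1 a11@(0,0):1 a12@(3,0):0 a13@(5,1):1
t=2: a0@(5,3):1 a1@(4,3):1 a2@(3,1):0 a3@(3,2):0 a4@(5,0):1 a5@(4,1):0 a6@(2,3):1 a7@(3,3):1 a8@(4,0):1 a9@(4,2):0 a10@(0,2):1 a11@(0,0):1 a12@(3,0):1 a13@(5,1):1

4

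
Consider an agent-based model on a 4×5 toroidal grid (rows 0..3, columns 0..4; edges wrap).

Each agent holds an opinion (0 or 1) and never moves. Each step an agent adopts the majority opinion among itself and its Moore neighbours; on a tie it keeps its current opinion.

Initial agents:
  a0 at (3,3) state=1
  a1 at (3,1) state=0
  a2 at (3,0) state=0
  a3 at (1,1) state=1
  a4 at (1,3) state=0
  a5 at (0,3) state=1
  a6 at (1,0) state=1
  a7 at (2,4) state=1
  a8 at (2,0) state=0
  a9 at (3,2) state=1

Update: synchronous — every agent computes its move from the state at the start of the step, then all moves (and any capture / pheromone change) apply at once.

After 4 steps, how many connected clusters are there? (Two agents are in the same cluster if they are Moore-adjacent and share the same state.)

t=1: a0@(3,3):1 a1@(3,1):0 a2@(3,0):0 a3@(1,1):1 a4@(1,3):1 a5@(0,3):1 a6@(1,0):1 a7@(2,4):1 a8@(2,0):0 a9@(3,2):1
t=2: (unchanged — steady state)

2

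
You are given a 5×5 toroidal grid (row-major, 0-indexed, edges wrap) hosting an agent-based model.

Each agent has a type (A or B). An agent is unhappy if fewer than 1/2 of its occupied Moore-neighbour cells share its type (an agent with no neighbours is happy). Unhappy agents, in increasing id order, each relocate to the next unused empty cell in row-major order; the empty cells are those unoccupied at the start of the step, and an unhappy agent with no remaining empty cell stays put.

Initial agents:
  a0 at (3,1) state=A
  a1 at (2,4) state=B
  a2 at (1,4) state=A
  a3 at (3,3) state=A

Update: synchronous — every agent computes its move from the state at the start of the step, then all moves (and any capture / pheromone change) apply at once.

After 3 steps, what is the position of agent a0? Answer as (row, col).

t=1: a0@(3,1):A a1@(0,0):B a2@(0,1):A a3@(0,2):A
t=2: a0@(3,1):A a1@(0,3):B a2@(0,1):A a3@(0,2):A
t=3: a0@(3,1):A a1@(0,0):B a2@(0,1):A a3@(0,2):A

(3, 1)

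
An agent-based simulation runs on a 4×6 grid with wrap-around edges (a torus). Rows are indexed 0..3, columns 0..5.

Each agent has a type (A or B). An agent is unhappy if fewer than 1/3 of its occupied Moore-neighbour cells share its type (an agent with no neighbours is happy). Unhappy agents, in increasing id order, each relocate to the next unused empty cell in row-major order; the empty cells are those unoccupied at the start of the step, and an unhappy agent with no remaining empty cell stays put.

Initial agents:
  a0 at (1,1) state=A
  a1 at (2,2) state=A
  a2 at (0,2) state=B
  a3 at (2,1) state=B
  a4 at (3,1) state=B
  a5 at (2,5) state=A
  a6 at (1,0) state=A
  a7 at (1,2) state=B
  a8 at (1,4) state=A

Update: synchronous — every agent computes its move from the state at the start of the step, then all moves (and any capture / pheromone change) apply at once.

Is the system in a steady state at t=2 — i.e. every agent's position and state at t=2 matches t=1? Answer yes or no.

yes

t=1: a0@(1,1):A a1@(0,0):A a2@(0,2):B a3@(2,1):B a4@(3,1):B a5@(2,5):A a6@(1,0):A a7@(1,2):B a8@(1,4):A
t=2: (unchanged — steady state)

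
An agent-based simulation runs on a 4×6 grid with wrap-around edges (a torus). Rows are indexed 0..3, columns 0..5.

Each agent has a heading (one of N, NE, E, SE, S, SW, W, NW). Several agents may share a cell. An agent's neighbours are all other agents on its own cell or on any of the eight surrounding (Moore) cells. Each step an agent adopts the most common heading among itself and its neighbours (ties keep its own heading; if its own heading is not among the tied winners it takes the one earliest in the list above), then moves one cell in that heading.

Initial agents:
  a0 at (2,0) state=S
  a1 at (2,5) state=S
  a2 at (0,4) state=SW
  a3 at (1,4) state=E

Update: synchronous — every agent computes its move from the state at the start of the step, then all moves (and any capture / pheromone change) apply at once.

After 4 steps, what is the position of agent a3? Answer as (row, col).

(3, 0)

t=1: a0@(3,0):S a1@(3,5):S a2@(1,3):SW a3@(1,5):E
t=2: a0@(0,0):S a1@(0,5):S a2@(2,2):SW a3@(1,0):E
t=3: a0@(1,0):S a1@(1,5):S a2@(3,1):SW a3@(2,0):S
t=4: a0@(2,0):S a1@(2,5):S a2@(0,0):SW a3@(3,0):S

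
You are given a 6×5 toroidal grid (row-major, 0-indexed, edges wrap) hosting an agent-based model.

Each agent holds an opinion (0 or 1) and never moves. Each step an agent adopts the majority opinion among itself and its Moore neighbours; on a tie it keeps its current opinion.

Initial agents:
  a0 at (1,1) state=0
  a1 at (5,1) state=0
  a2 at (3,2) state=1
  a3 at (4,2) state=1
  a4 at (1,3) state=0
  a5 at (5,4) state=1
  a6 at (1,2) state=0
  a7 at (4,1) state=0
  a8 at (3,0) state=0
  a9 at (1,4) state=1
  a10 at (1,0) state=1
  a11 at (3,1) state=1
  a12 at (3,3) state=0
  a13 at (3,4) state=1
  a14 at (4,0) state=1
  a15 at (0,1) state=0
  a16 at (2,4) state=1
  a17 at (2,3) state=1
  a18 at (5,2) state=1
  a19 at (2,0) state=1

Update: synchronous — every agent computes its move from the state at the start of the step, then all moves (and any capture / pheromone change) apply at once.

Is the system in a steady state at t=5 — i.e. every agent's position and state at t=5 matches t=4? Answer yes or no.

yes

t=1: a0@(1,1):0 a1@(5,1):0 a2@(3,2):1 a3@(4,2):1 a4@(1,3):1 a5@(5,4):1 a6@(1,2):0 a7@(4,1):1 a8@(3,0):1 a9@(1,4):1 a10@(1,0):1 a11@(3,1):1 a12@(3,3):1 a13@(3,4):1 a14@(4,0):1 a15@(0,1):0 a16@(2,4):1 a17@(2,3):1 a18@(5,2):0 a19@(2,0):1
t=2: (unchanged — steady state)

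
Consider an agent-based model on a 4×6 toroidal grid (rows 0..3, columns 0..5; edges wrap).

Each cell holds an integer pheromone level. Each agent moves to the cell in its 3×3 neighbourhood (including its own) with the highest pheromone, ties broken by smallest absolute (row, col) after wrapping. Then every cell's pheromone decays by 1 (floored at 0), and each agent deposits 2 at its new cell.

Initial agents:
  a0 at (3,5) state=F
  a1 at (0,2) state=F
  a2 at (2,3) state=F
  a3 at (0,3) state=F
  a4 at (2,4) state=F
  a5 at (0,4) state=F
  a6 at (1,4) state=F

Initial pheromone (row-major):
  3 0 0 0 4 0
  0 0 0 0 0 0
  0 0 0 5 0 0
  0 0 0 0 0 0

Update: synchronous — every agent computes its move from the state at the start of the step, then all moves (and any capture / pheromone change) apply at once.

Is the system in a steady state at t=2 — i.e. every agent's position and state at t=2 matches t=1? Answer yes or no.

no

t=1: a0@(0,4) a1@(0,1) a2@(2,3) a3@(0,4) a4@(2,3) a5@(0,4) a6@(2,3) | pheromone: 2 2 0 0 9 0 / 0 0 0 0 0 0 / 0 0 0 10 0 0 / 0 0 0 0 0 0
t=2: a0@(0,4) a1@(0,0) a2@(2,3) a3@(0,4) a4@(2,3) a5@(0,4) a6@(2,3) | pheromone: 3 1 0 0 14 0 / 0 0 0 0 0 0 / 0 0 0 15 0 0 / 0 0 0 0 0 0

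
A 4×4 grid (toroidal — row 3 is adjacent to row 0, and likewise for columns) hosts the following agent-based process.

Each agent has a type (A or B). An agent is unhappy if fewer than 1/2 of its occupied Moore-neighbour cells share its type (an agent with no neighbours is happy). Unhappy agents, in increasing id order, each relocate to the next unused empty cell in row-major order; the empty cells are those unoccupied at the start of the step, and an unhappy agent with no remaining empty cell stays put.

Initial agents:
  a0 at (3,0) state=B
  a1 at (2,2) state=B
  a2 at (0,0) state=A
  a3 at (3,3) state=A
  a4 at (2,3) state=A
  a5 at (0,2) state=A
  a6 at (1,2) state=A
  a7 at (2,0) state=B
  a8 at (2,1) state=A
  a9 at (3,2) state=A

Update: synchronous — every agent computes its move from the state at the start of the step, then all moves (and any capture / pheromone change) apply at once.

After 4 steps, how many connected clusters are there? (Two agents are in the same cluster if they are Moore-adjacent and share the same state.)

t=1: a0@(0,1):B a1@(0,3):B a2@(0,0):A a3@(3,3):A a4@(2,3):A a5@(0,2):A a6@(1,2):A a7@(1,0):B a8@(1,1):A a9@(3,2):A
t=2: a0@(1,3):B a1@(2,0):B a2@(2,1):A a3@(3,3):A a4@(2,3):A a5@(0,2):A a6@(1,2):A a7@(2,2):B a8@(1,1):A a9@(3,2):A
t=3: a0@(0,0):B a1@(0,1):B a2@(2,1):A a3@(3,3):A a4@(2,3):A a5@(0,2):A a6@(1,2):A a7@(0,3):B a8@(1,1):A a9@(3,2):A
t=4: a0@(0,0):B a1@(1,0):B a2@(2,1):A a3@(3,3):A a4@(2,3):A a5@(0,2):A a6@(1,2):A a7@(1,3):B a8@(1,1):A a9@(3,2):A

2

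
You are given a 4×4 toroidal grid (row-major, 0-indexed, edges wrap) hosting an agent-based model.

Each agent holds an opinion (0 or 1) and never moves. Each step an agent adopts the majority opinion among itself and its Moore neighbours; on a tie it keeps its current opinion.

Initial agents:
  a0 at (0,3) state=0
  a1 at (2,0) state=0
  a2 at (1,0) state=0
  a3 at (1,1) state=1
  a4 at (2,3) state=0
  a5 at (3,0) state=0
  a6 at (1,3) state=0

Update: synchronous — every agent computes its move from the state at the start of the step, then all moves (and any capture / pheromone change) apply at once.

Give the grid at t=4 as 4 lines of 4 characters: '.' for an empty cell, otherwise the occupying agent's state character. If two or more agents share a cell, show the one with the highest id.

t=1: a0@(0,3):0 a1@(2,0):0 a2@(1,0):0 a3@(1,1):0 a4@(2,3):0 a5@(3,0):0 a6@(1,3):0
t=2: (unchanged — steady state)

...0
00.0
0..0
0...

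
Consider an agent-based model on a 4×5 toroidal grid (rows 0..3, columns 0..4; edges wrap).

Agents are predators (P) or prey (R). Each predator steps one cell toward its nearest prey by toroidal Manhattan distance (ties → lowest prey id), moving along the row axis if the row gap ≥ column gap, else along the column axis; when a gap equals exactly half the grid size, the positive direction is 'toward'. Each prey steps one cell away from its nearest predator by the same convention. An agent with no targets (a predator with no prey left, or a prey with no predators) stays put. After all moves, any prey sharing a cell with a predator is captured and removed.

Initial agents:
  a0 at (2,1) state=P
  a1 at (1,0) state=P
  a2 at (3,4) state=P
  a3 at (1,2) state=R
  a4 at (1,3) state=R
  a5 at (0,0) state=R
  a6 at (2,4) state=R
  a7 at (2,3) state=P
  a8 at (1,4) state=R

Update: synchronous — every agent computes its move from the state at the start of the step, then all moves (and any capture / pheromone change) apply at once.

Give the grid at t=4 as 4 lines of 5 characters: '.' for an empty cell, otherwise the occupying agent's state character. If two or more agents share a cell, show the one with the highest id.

t=1: a0@(1,1):P a1@(0,0):P a2@(2,4):P a3@(0,2):R a4@(0,3):R a5@(3,0):R a6@(1,4):R a7@(1,3):P
t=2: a0@(0,1):P a1@(3,0):P a2@(1,4):P a3@(3,2):R a4@(3,3):R a5@(2,0):R a6@(0,4):R a7@(0,3):P
t=3: a0@(3,1):P a1@(2,0):P a2@(0,4):P a3@(2,2):R a4@(2,3):R a5@(1,0):R a6@(3,4):R a7@(3,3):P
t=4: a0@(2,1):P a1@(1,0):P a2@(3,4):P a3@(1,2):R a4@(1,3):R a5@(0,0):R a6@(2,4):R a7@(2,3):P

R....
P.RR.
.P.PR
....P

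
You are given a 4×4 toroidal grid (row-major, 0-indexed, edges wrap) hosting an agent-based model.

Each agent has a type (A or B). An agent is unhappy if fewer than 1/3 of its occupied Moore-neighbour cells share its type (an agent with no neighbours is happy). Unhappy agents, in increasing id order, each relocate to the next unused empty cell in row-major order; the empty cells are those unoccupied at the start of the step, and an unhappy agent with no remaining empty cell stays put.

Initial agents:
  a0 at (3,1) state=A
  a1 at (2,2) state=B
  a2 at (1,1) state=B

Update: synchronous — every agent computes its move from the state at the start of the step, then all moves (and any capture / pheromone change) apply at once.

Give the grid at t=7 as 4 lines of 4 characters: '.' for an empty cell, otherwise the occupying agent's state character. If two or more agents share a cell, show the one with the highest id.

A...
.B..
..B.
....

t=1: a0@(0,0):A a1@(2,2):B a2@(1,1):B
t=2: a0@(0,1):A a1@(2,2):B a2@(1,1):B
t=3: a0@(0,0):A a1@(2,2):B a2@(1,1):B
t=4: a0@(0,1):A a1@(2,2):B a2@(1,1):B
t=5: a0@(0,0):A a1@(2,2):B a2@(1,1):B
t=6: a0@(0,1):A a1@(2,2):B a2@(1,1):B
t=7: a0@(0,0):A a1@(2,2):B a2@(1,1):B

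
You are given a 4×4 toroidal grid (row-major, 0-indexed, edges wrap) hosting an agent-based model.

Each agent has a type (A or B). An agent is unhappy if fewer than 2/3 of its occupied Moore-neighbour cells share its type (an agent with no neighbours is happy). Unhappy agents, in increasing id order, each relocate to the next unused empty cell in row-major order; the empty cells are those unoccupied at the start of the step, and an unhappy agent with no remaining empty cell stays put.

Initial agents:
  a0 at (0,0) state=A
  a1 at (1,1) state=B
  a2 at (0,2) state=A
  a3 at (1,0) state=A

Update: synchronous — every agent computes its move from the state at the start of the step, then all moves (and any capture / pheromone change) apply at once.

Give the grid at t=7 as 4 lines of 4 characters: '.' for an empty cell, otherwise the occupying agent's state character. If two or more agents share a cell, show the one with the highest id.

t=1: a0@(0,1):A a1@(0,3):B a2@(1,2):A a3@(1,3):A
t=2: a0@(0,1):A a1@(0,0):B a2@(1,2):A a3@(0,2):A
t=3: a0@(0,1):A a1@(0,3):B a2@(1,2):A a3@(0,2):A
t=4: a0@(0,1):A a1@(0,0):B a2@(1,2):A a3@(0,2):A
t=5: a0@(0,1):A a1@(0,3):B a2@(1,2):A a3@(0,2):A
t=6: a0@(0,1):A a1@(0,0):B a2@(1,2):A a3@(0,2):A
t=7: a0@(0,1):A a1@(0,3):B a2@(1,2):A a3@(0,2):A

.AAB
..A.
....
....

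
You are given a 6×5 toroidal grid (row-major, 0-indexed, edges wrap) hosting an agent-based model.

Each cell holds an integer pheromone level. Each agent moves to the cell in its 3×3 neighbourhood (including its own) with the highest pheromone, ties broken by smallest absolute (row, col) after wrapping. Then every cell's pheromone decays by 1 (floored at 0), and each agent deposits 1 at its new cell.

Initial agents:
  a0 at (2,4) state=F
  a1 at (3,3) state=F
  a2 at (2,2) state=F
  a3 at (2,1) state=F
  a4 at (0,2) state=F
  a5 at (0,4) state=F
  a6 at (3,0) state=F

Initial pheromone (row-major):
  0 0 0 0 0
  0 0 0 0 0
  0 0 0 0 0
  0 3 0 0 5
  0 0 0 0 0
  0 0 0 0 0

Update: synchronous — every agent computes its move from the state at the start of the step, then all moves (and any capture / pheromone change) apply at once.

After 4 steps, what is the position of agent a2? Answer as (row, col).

t=1: a0@(3,4) a1@(3,4) a2@(3,1) a3@(3,1) a4@(0,1) a5@(0,0) a6@(3,4) | pheromone: 1 1 0 0 0 / 0 0 0 0 0 / 0 0 0 0 0 / 0 4 0 0 7 / 0 0 0 0 0 / 0 0 0 0 0
t=2: a0@(3,4) a1@(3,4) a2@(3,1) a3@(3,1) a4@(0,0) a5@(0,0) a6@(3,4) | pheromone: 2 0 0 0 0 / 0 0 0 0 0 / 0 0 0 0 0 / 0 5 0 0 9 / 0 0 0 0 0 / 0 0 0 0 0
t=3: a0@(3,4) a1@(3,4) a2@(3,1) a3@(3,1) a4@(0,0) a5@(0,0) a6@(3,4) | pheromone: 3 0 0 0 0 / 0 0 0 0 0 / 0 0 0 0 0 / 0 6 0 0 11 / 0 0 0 0 0 / 0 0 0 0 0
t=4: a0@(3,4) a1@(3,4) a2@(3,1) a3@(3,1) a4@(0,0) a5@(0,0) a6@(3,4) | pheromone: 4 0 0 0 0 / 0 0 0 0 0 / 0 0 0 0 0 / 0 7 0 0 13 / 0 0 0 0 0 / 0 0 0 0 0

(3, 1)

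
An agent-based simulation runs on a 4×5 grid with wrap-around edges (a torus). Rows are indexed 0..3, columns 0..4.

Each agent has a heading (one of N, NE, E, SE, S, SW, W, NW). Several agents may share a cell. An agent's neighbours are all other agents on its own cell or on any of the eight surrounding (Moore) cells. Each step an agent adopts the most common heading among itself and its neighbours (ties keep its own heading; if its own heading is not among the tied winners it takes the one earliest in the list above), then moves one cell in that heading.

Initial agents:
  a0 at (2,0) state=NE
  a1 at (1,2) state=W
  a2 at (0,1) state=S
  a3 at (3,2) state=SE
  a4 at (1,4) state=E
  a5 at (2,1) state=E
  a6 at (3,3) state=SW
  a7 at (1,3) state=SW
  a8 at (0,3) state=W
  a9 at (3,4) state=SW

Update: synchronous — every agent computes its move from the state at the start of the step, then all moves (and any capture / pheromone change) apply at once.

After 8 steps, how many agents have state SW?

10

t=1: a0@(2,1):E a1@(1,1):W a2@(1,1):S a3@(0,3):SE a4@(1,0):E a5@(2,2):E a6@(0,2):SW a7@(1,2):W a8@(1,2):SW a9@(0,3):SW
t=2: a0@(2,2):E a1@(1,2):E a2@(1,2):E a3@(1,2):SW a4@(1,1):E a5@(2,3):E a6@(1,1):SW a7@(2,1):SW a8@(2,1):SW a9@(1,2):SW
t=3: a0@(2,3):E a1@(1,3):E a2@(1,3):E a3@(2,1):SW a4@(2,0):SW a5@(2,4):E a6@(2,0):SW a7@(3,0):SW a8@(3,0):SW a9@(2,1):SW
t=4: a0@(2,4):E a1@(1,4):E a2@(1,4):E a3@(3,0):SW a4@(3,4):SW a5@(2,0):E a6@(3,4):SW a7@(0,4):SW a8@(0,4):SW a9@(3,0):SW
t=5: a0@(2,0):E a1@(1,0):E a2@(1,0):E a3@(0,4):SW a4@(0,3):SW a5@(2,1):E a6@(0,3):SW a7@(1,3):SW a8@(1,3):SW a9@(0,4):SW
t=6: a0@(2,1):E a1@(1,1):E a2@(1,1):E a3@(1,3):SW a4@(1,2):SW a5@(2,2):E a6@(1,2):SW a7@(2,2):SW a8@(2,2):SW a9@(1,3):SW
t=7: a0@(2,2):E a1@(1,2):E a2@(1,2):E a3@(2,2):SW a4@(2,1):SW a5@(3,1):SW a6@(2,1):SW a7@(3,1):SW a8@(3,1):SW a9@(2,2):SW
t=8: a0@(3,1):SW a1@(2,1):SW a2@(2,1):SW a3@(3,1):SW a4@(3,0):SW a5@(0,0):SW a6@(3,0):SW a7@(0,0):SW a8@(0,0):SW a9@(3,1):SW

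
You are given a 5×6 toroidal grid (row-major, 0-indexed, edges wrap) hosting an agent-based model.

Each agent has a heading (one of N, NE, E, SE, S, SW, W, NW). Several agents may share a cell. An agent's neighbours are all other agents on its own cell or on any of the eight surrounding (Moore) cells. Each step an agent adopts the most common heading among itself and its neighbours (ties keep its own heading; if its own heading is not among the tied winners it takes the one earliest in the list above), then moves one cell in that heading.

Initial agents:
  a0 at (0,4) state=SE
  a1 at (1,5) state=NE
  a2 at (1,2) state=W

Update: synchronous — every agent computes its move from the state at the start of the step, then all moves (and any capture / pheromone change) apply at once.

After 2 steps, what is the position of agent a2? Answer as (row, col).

(1, 0)

t=1: a0@(1,5):SE a1@(0,0):NE a2@(1,1):W
t=2: a0@(2,0):SE a1@(4,1):NE a2@(1,0):W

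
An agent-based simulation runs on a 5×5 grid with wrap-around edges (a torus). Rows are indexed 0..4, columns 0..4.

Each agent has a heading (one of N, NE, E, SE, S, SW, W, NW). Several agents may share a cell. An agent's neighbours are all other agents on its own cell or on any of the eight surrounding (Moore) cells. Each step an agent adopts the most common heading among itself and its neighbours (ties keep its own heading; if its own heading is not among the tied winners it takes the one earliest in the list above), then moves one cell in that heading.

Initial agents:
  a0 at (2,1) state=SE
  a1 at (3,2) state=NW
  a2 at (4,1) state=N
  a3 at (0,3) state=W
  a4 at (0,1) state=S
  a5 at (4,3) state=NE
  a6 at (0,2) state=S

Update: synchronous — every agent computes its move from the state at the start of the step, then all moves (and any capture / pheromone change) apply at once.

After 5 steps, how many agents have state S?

t=1: a0@(3,2):SE a1@(2,1):NW a2@(0,1):S a3@(0,2):W a4@(1,1):S a5@(3,4):NE a6@(1,2):S
t=2: a0@(4,3):SE a1@(3,1):S a2@(1,1):S a3@(1,2):S a4@(2,1):S a5@(2,0):NE a6@(2,2):S
t=3: a0@(0,4):SE a1@(4,1):S a2@(2,1):S a3@(2,2):S a4@(3,1):S a5@(3,0):S a6@(3,2):S
t=4: a0@(1,0):SE a1@(0,1):S a2@(3,1):S a3@(3,2):S a4@(4,1):S a5@(4,0):S a6@(4,2):S
t=5: a0@(2,1):SE a1@(1,1):S a2@(4,1):S a3@(4,2):S a4@(0,1):S a5@(0,0):S a6@(0,2):S

6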